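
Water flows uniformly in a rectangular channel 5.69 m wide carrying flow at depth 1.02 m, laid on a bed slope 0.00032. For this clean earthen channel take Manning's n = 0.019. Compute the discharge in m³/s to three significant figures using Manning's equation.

4.51 m³/s

A = b·y = 5.69 × 1.02 = 5.804 m²
P = b + 2y = 5.69 + 2×1.02 = 7.730 m
R = A/P = 5.804/7.730 = 0.7508 m
Q = (1/n)·A·R^(2/3)·S^(1/2) = (1/0.019) × 5.804 × 0.7508^(2/3) × 0.00032^(1/2) = 4.514 m³/s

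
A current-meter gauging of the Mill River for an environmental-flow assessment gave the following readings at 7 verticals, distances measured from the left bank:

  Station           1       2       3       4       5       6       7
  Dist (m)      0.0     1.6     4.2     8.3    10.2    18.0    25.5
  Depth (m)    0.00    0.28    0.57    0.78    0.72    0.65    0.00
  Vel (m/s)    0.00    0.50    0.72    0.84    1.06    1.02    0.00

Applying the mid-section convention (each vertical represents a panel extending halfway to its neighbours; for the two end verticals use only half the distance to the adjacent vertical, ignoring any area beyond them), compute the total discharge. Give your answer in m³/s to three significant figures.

w_2 = (4.2 − 0.0)/2 = 2.1 m; q_2 = 0.50 × 0.28 × 2.1 = 0.2940 m³/s
w_3 = (8.3 − 1.6)/2 = 3.35 m; q_3 = 0.72 × 0.57 × 3.35 = 1.375 m³/s
w_4 = (10.2 − 4.2)/2 = 3 m; q_4 = 0.84 × 0.78 × 3 = 1.966 m³/s
w_5 = (18.0 − 8.3)/2 = 4.85 m; q_5 = 1.06 × 0.72 × 4.85 = 3.702 m³/s
w_6 = (25.5 − 10.2)/2 = 7.65 m; q_6 = 1.02 × 0.65 × 7.65 = 5.072 m³/s
Stations 1, 7 contribute zero (depth or velocity is 0).
Q = Σ qᵢ = 12.41 m³/s

12.4 m³/s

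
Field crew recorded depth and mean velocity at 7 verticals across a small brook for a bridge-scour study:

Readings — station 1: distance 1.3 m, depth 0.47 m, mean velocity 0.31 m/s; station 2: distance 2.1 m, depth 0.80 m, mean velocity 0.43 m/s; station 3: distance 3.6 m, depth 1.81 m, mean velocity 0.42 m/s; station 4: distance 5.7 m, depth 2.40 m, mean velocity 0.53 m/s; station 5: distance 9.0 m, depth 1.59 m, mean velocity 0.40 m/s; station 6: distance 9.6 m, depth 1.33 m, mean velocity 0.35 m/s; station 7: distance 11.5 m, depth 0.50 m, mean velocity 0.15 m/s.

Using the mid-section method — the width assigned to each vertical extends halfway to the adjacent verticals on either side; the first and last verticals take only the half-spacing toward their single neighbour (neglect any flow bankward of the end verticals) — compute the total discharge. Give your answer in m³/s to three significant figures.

7.15 m³/s

w_1 = (2.1 − 1.3)/2 = 0.4 m; q_1 = 0.31 × 0.47 × 0.4 = 0.05828 m³/s
w_2 = (3.6 − 1.3)/2 = 1.15 m; q_2 = 0.43 × 0.80 × 1.15 = 0.3956 m³/s
w_3 = (5.7 − 2.1)/2 = 1.8 m; q_3 = 0.42 × 1.81 × 1.8 = 1.368 m³/s
w_4 = (9.0 − 3.6)/2 = 2.7 m; q_4 = 0.53 × 2.40 × 2.7 = 3.434 m³/s
w_5 = (9.6 − 5.7)/2 = 1.95 m; q_5 = 0.40 × 1.59 × 1.95 = 1.240 m³/s
w_6 = (11.5 − 9.0)/2 = 1.25 m; q_6 = 0.35 × 1.33 × 1.25 = 0.5819 m³/s
w_7 = (11.5 − 9.6)/2 = 0.95 m; q_7 = 0.15 × 0.50 × 0.95 = 0.07125 m³/s
Q = Σ qᵢ = 7.150 m³/s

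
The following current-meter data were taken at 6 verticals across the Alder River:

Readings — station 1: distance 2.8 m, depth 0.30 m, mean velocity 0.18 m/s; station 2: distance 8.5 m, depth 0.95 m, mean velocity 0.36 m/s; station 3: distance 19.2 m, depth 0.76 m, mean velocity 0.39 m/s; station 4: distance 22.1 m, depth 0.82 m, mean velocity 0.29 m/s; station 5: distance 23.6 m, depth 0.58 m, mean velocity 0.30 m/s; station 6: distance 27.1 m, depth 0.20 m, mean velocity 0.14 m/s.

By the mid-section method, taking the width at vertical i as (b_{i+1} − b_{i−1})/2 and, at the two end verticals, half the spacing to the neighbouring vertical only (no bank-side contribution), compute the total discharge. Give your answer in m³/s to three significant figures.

w_1 = (8.5 − 2.8)/2 = 2.85 m; q_1 = 0.18 × 0.30 × 2.85 = 0.1539 m³/s
w_2 = (19.2 − 2.8)/2 = 8.2 m; q_2 = 0.36 × 0.95 × 8.2 = 2.804 m³/s
w_3 = (22.1 − 8.5)/2 = 6.8 m; q_3 = 0.39 × 0.76 × 6.8 = 2.016 m³/s
w_4 = (23.6 − 19.2)/2 = 2.2 m; q_4 = 0.29 × 0.82 × 2.2 = 0.5232 m³/s
w_5 = (27.1 − 22.1)/2 = 2.5 m; q_5 = 0.30 × 0.58 × 2.5 = 0.4350 m³/s
w_6 = (27.1 − 23.6)/2 = 1.75 m; q_6 = 0.14 × 0.20 × 1.75 = 0.04900 m³/s
Q = Σ qᵢ = 5.981 m³/s

5.98 m³/s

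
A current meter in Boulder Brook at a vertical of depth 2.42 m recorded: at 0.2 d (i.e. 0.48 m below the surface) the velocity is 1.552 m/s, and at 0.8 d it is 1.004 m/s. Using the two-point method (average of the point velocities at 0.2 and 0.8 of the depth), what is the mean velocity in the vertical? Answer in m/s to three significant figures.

v̄ = (1.552 + 1.004) / 2 = 1.278 m/s

1.28 m/s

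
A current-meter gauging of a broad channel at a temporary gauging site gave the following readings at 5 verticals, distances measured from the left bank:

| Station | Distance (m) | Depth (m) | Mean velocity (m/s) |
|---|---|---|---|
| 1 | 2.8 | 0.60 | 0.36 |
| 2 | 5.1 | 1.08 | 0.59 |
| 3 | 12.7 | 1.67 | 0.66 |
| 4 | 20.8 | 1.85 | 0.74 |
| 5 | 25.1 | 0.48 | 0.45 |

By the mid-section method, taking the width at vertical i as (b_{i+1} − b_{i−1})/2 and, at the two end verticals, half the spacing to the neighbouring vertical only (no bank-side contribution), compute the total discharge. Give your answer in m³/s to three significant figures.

21.0 m³/s

w_1 = (5.1 − 2.8)/2 = 1.15 m; q_1 = 0.36 × 0.60 × 1.15 = 0.2484 m³/s
w_2 = (12.7 − 2.8)/2 = 4.95 m; q_2 = 0.59 × 1.08 × 4.95 = 3.154 m³/s
w_3 = (20.8 − 5.1)/2 = 7.85 m; q_3 = 0.66 × 1.67 × 7.85 = 8.652 m³/s
w_4 = (25.1 − 12.7)/2 = 6.2 m; q_4 = 0.74 × 1.85 × 6.2 = 8.488 m³/s
w_5 = (25.1 − 20.8)/2 = 2.15 m; q_5 = 0.45 × 0.48 × 2.15 = 0.4644 m³/s
Q = Σ qᵢ = 21.01 m³/s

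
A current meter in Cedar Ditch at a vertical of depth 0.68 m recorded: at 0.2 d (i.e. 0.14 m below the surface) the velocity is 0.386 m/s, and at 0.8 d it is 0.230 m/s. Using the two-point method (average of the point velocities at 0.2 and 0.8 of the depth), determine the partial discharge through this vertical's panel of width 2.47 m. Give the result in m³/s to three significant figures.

0.517 m³/s

v̄ = (0.386 + 0.230) / 2 = 0.3080 m/s
q = v̄ × d × w = 0.3080 × 0.68 × 2.47 = 0.5173 m³/s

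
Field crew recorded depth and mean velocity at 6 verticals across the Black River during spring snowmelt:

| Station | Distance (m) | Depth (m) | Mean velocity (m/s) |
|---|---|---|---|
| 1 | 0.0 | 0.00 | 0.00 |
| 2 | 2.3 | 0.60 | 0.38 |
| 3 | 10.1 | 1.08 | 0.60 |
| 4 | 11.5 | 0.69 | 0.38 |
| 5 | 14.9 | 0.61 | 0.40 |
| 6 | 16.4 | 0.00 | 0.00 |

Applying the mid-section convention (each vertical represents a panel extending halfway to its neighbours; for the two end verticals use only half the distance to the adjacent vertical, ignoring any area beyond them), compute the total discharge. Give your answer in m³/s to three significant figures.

5.36 m³/s

w_2 = (10.1 − 0.0)/2 = 5.05 m; q_2 = 0.38 × 0.60 × 5.05 = 1.151 m³/s
w_3 = (11.5 − 2.3)/2 = 4.6 m; q_3 = 0.60 × 1.08 × 4.6 = 2.981 m³/s
w_4 = (14.9 − 10.1)/2 = 2.4 m; q_4 = 0.38 × 0.69 × 2.4 = 0.6293 m³/s
w_5 = (16.4 − 11.5)/2 = 2.45 m; q_5 = 0.40 × 0.61 × 2.45 = 0.5978 m³/s
Stations 1, 6 contribute zero (depth or velocity is 0).
Q = Σ qᵢ = 5.359 m³/s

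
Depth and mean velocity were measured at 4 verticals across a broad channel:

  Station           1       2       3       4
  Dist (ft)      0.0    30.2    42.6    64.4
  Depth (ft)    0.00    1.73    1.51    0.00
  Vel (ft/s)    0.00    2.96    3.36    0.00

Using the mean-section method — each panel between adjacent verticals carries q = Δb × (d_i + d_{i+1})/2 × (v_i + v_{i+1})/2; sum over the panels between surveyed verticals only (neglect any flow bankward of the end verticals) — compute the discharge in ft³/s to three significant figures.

130 ft³/s

Panel 1-2: Δb = 30.2 ft, d̄ = (0.00+1.73)/2 = 0.865, v̄ = (0.00+2.96)/2 = 1.48 → q = 30.2×0.865×1.48 = 38.66 ft³/s
Panel 2-3: Δb = 12.4 ft, d̄ = (1.73+1.51)/2 = 1.62, v̄ = (2.96+3.36)/2 = 3.16 → q = 12.4×1.62×3.16 = 63.48 ft³/s
Panel 3-4: Δb = 21.8 ft, d̄ = (1.51+0.00)/2 = 0.755, v̄ = (3.36+0.00)/2 = 1.68 → q = 21.8×0.755×1.68 = 27.65 ft³/s
Q = Σ q = 129.8 ft³/s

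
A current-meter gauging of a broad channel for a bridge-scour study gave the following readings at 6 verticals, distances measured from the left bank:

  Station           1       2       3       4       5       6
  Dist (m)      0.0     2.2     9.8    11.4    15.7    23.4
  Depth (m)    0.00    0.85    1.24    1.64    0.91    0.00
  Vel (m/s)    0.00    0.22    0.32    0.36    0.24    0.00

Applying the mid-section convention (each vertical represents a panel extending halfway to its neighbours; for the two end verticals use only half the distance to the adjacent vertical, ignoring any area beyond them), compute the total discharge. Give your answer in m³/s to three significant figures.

5.79 m³/s

w_2 = (9.8 − 0.0)/2 = 4.9 m; q_2 = 0.22 × 0.85 × 4.9 = 0.9163 m³/s
w_3 = (11.4 − 2.2)/2 = 4.6 m; q_3 = 0.32 × 1.24 × 4.6 = 1.825 m³/s
w_4 = (15.7 − 9.8)/2 = 2.95 m; q_4 = 0.36 × 1.64 × 2.95 = 1.742 m³/s
w_5 = (23.4 − 11.4)/2 = 6 m; q_5 = 0.24 × 0.91 × 6 = 1.310 m³/s
Stations 1, 6 contribute zero (depth or velocity is 0).
Q = Σ qᵢ = 5.794 m³/s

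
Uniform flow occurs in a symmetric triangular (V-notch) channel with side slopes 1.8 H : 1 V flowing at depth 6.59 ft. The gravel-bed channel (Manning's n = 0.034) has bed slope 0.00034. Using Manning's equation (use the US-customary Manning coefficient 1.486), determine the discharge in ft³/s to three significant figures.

A = z·y² = 1.8×6.59² = 78.17 ft²
P = 2y√(1+z²) = 2×6.59×√(1+1.8²) = 27.14 ft
R = A/P = 78.17/27.14 = 2.880 ft
Q = (1.486/n)·A·R^(2/3)·S^(1/2) = (1.486/0.034) × 78.17 × 2.880^(2/3) × 0.00034^(1/2) = 127.5 ft³/s

128 ft³/s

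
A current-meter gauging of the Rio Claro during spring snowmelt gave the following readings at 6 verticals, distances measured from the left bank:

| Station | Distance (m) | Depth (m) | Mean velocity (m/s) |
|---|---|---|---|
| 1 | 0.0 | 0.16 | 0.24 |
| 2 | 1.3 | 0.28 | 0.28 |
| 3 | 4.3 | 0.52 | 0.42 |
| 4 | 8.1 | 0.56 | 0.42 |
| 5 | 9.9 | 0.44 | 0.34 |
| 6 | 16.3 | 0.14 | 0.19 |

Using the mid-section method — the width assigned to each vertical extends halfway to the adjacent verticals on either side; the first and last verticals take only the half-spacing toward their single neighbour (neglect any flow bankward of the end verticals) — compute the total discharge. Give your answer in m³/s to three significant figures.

2.29 m³/s

w_1 = (1.3 − 0.0)/2 = 0.65 m; q_1 = 0.24 × 0.16 × 0.65 = 0.02496 m³/s
w_2 = (4.3 − 0.0)/2 = 2.15 m; q_2 = 0.28 × 0.28 × 2.15 = 0.1686 m³/s
w_3 = (8.1 − 1.3)/2 = 3.4 m; q_3 = 0.42 × 0.52 × 3.4 = 0.7426 m³/s
w_4 = (9.9 − 4.3)/2 = 2.8 m; q_4 = 0.42 × 0.56 × 2.8 = 0.6586 m³/s
w_5 = (16.3 − 8.1)/2 = 4.1 m; q_5 = 0.34 × 0.44 × 4.1 = 0.6134 m³/s
w_6 = (16.3 − 9.9)/2 = 3.2 m; q_6 = 0.19 × 0.14 × 3.2 = 0.08512 m³/s
Q = Σ qᵢ = 2.293 m³/s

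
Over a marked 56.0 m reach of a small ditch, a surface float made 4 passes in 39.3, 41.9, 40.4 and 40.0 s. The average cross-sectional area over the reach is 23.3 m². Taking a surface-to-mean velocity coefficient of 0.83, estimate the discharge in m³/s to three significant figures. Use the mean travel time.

26.8 m³/s

t̄ = (39.3 + 41.9 + 40.4 + 40.0) / 4 = 40.4 s
v_surface = L / t̄ = 56.0 / 40.4 = 1.386 m/s
v_mean = 0.83 × 1.386 = 1.150 m/s
Q = A × v_mean = 23.3 × 1.150 = 26.81 m³/s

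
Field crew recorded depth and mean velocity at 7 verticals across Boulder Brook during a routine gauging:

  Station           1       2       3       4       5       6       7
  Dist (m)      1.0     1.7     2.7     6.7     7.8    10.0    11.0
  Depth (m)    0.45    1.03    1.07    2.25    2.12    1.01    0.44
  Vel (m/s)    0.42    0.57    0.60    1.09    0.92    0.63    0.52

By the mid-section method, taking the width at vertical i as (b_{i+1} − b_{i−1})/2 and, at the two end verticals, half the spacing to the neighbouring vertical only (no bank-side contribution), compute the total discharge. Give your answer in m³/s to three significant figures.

12.8 m³/s

w_1 = (1.7 − 1.0)/2 = 0.35 m; q_1 = 0.42 × 0.45 × 0.35 = 0.06615 m³/s
w_2 = (2.7 − 1.0)/2 = 0.85 m; q_2 = 0.57 × 1.03 × 0.85 = 0.4990 m³/s
w_3 = (6.7 − 1.7)/2 = 2.5 m; q_3 = 0.60 × 1.07 × 2.5 = 1.605 m³/s
w_4 = (7.8 − 2.7)/2 = 2.55 m; q_4 = 1.09 × 2.25 × 2.55 = 6.254 m³/s
w_5 = (10.0 − 6.7)/2 = 1.65 m; q_5 = 0.92 × 2.12 × 1.65 = 3.218 m³/s
w_6 = (11.0 − 7.8)/2 = 1.6 m; q_6 = 0.63 × 1.01 × 1.6 = 1.018 m³/s
w_7 = (11.0 − 10.0)/2 = 0.5 m; q_7 = 0.52 × 0.44 × 0.5 = 0.1144 m³/s
Q = Σ qᵢ = 12.77 m³/s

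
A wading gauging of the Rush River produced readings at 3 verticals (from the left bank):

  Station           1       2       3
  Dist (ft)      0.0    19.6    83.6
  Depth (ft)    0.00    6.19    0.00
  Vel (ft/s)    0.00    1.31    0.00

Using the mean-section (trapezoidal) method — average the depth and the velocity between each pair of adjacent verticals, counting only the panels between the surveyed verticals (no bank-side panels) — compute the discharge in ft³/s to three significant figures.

169 ft³/s

Panel 1-2: Δb = 19.6 ft, d̄ = (0.00+6.19)/2 = 3.095, v̄ = (0.00+1.31)/2 = 0.655 → q = 19.6×3.095×0.655 = 39.73 ft³/s
Panel 2-3: Δb = 64 ft, d̄ = (6.19+0.00)/2 = 3.095, v̄ = (1.31+0.00)/2 = 0.655 → q = 64×3.095×0.655 = 129.7 ft³/s
Q = Σ q = 169.5 ft³/s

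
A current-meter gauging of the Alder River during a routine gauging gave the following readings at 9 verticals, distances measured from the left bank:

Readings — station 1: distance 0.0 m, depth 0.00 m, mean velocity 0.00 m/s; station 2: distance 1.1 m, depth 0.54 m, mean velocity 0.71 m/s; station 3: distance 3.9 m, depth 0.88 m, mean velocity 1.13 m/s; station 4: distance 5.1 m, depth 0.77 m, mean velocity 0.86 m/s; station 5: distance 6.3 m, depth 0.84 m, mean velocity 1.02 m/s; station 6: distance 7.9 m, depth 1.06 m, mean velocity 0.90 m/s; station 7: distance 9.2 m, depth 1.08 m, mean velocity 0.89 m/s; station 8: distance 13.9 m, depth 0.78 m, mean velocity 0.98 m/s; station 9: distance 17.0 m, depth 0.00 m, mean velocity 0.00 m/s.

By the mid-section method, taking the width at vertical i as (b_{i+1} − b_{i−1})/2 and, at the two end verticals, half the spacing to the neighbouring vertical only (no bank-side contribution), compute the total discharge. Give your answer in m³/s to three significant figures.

w_2 = (3.9 − 0.0)/2 = 1.95 m; q_2 = 0.71 × 0.54 × 1.95 = 0.7476 m³/s
w_3 = (5.1 − 1.1)/2 = 2 m; q_3 = 1.13 × 0.88 × 2 = 1.989 m³/s
w_4 = (6.3 − 3.9)/2 = 1.2 m; q_4 = 0.86 × 0.77 × 1.2 = 0.7946 m³/s
w_5 = (7.9 − 5.1)/2 = 1.4 m; q_5 = 1.02 × 0.84 × 1.4 = 1.200 m³/s
w_6 = (9.2 − 6.3)/2 = 1.45 m; q_6 = 0.90 × 1.06 × 1.45 = 1.383 m³/s
w_7 = (13.9 − 7.9)/2 = 3 m; q_7 = 0.89 × 1.08 × 3 = 2.884 m³/s
w_8 = (17.0 − 9.2)/2 = 3.9 m; q_8 = 0.98 × 0.78 × 3.9 = 2.981 m³/s
Stations 1, 9 contribute zero (depth or velocity is 0).
Q = Σ qᵢ = 11.98 m³/s

12.0 m³/s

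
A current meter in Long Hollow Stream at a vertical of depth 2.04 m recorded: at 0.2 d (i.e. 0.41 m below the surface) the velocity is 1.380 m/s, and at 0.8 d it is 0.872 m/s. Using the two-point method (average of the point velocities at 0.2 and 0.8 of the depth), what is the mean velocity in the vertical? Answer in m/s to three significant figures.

v̄ = (1.380 + 0.872) / 2 = 1.126 m/s

1.13 m/s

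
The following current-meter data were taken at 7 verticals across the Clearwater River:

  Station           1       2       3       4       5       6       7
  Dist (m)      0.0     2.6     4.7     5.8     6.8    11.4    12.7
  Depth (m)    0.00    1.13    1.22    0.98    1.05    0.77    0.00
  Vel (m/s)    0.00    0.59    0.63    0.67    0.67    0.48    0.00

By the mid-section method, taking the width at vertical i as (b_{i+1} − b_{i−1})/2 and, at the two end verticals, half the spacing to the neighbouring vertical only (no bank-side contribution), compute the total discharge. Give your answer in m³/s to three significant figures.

w_2 = (4.7 − 0.0)/2 = 2.35 m; q_2 = 0.59 × 1.13 × 2.35 = 1.567 m³/s
w_3 = (5.8 − 2.6)/2 = 1.6 m; q_3 = 0.63 × 1.22 × 1.6 = 1.230 m³/s
w_4 = (6.8 − 4.7)/2 = 1.05 m; q_4 = 0.67 × 0.98 × 1.05 = 0.6894 m³/s
w_5 = (11.4 − 5.8)/2 = 2.8 m; q_5 = 0.67 × 1.05 × 2.8 = 1.970 m³/s
w_6 = (12.7 − 6.8)/2 = 2.95 m; q_6 = 0.48 × 0.77 × 2.95 = 1.090 m³/s
Stations 1, 7 contribute zero (depth or velocity is 0).
Q = Σ qᵢ = 6.546 m³/s

6.55 m³/s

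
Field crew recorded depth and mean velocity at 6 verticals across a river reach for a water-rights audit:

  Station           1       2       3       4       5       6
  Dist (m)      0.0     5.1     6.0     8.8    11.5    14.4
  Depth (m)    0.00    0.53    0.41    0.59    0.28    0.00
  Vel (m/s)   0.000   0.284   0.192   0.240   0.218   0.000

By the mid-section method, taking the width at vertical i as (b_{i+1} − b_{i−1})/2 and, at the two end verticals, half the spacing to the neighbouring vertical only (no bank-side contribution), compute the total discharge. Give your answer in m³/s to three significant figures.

w_2 = (6.0 − 0.0)/2 = 3 m; q_2 = 0.284 × 0.53 × 3 = 0.4516 m³/s
w_3 = (8.8 − 5.1)/2 = 1.85 m; q_3 = 0.192 × 0.41 × 1.85 = 0.1456 m³/s
w_4 = (11.5 − 6.0)/2 = 2.75 m; q_4 = 0.240 × 0.59 × 2.75 = 0.3894 m³/s
w_5 = (14.4 − 8.8)/2 = 2.8 m; q_5 = 0.218 × 0.28 × 2.8 = 0.1709 m³/s
Stations 1, 6 contribute zero (depth or velocity is 0).
Q = Σ qᵢ = 1.158 m³/s

1.16 m³/s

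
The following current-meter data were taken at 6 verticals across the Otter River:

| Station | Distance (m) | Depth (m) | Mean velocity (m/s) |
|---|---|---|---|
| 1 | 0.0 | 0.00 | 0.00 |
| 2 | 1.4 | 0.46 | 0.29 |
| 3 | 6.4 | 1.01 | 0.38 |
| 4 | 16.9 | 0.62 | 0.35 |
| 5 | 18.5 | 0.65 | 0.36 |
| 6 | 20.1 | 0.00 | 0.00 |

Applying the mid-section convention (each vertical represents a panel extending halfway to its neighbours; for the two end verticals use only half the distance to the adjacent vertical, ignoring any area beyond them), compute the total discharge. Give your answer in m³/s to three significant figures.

5.09 m³/s

w_2 = (6.4 − 0.0)/2 = 3.2 m; q_2 = 0.29 × 0.46 × 3.2 = 0.4269 m³/s
w_3 = (16.9 − 1.4)/2 = 7.75 m; q_3 = 0.38 × 1.01 × 7.75 = 2.974 m³/s
w_4 = (18.5 − 6.4)/2 = 6.05 m; q_4 = 0.35 × 0.62 × 6.05 = 1.313 m³/s
w_5 = (20.1 − 16.9)/2 = 1.6 m; q_5 = 0.36 × 0.65 × 1.6 = 0.3744 m³/s
Stations 1, 6 contribute zero (depth or velocity is 0).
Q = Σ qᵢ = 5.089 m³/s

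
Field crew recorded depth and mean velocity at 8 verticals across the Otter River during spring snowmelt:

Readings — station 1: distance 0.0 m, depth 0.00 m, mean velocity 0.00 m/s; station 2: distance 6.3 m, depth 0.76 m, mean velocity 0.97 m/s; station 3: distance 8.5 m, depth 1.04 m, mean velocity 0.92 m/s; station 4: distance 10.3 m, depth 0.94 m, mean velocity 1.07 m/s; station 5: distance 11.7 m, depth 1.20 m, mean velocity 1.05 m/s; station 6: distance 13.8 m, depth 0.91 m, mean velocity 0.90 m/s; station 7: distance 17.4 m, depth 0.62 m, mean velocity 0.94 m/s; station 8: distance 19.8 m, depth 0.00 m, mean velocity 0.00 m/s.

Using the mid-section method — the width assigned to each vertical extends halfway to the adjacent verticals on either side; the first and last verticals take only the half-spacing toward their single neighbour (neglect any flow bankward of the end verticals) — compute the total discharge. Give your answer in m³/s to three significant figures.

w_2 = (8.5 − 0.0)/2 = 4.25 m; q_2 = 0.97 × 0.76 × 4.25 = 3.133 m³/s
w_3 = (10.3 − 6.3)/2 = 2 m; q_3 = 0.92 × 1.04 × 2 = 1.914 m³/s
w_4 = (11.7 − 8.5)/2 = 1.6 m; q_4 = 1.07 × 0.94 × 1.6 = 1.609 m³/s
w_5 = (13.8 − 10.3)/2 = 1.75 m; q_5 = 1.05 × 1.20 × 1.75 = 2.205 m³/s
w_6 = (17.4 − 11.7)/2 = 2.85 m; q_6 = 0.90 × 0.91 × 2.85 = 2.334 m³/s
w_7 = (19.8 − 13.8)/2 = 3 m; q_7 = 0.94 × 0.62 × 3 = 1.748 m³/s
Stations 1, 8 contribute zero (depth or velocity is 0).
Q = Σ qᵢ = 12.94 m³/s

12.9 m³/s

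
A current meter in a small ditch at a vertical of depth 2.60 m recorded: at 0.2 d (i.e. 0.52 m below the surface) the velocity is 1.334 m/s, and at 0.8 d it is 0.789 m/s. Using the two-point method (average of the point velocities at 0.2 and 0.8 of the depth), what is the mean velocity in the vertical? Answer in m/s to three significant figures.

v̄ = (1.334 + 0.789) / 2 = 1.062 m/s

1.06 m/s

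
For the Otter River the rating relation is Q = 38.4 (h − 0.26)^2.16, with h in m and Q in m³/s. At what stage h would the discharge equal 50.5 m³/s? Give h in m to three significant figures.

1.40 m

h − h₀ = (Q/C)^(1/b) = (50.5/38.4)^(1/2.16) = 1.135 m
h = 0.26 + 1.135 = 1.395 m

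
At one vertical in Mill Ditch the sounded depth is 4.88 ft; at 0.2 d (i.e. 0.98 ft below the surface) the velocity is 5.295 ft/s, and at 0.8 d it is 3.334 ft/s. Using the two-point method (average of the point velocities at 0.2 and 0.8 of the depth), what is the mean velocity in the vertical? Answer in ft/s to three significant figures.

4.31 ft/s

v̄ = (5.295 + 3.334) / 2 = 4.315 ft/s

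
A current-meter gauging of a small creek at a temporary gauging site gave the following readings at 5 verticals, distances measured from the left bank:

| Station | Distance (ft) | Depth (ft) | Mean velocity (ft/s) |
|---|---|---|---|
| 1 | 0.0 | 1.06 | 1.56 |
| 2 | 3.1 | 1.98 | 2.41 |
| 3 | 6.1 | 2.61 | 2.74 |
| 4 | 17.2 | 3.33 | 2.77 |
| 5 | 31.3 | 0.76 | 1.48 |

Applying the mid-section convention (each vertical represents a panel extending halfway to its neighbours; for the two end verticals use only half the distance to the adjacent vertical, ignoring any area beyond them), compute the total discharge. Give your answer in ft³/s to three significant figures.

192 ft³/s

w_1 = (3.1 − 0.0)/2 = 1.55 ft; q_1 = 1.56 × 1.06 × 1.55 = 2.563 ft³/s
w_2 = (6.1 − 0.0)/2 = 3.05 ft; q_2 = 2.41 × 1.98 × 3.05 = 14.55 ft³/s
w_3 = (17.2 − 3.1)/2 = 7.05 ft; q_3 = 2.74 × 2.61 × 7.05 = 50.42 ft³/s
w_4 = (31.3 − 6.1)/2 = 12.6 ft; q_4 = 2.77 × 3.33 × 12.6 = 116.2 ft³/s
w_5 = (31.3 − 17.2)/2 = 7.05 ft; q_5 = 1.48 × 0.76 × 7.05 = 7.930 ft³/s
Q = Σ qᵢ = 191.7 ft³/s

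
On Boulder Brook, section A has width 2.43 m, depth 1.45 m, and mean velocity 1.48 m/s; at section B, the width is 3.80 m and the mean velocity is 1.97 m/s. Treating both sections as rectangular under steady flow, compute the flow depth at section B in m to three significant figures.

Q = A₁V₁ = (2.43×1.45) × 1.48 = 5.215 m³/s
d₂ = Q/(b₂ V₂) = 5.215/(3.80×1.97) = 0.6966 m

0.697 m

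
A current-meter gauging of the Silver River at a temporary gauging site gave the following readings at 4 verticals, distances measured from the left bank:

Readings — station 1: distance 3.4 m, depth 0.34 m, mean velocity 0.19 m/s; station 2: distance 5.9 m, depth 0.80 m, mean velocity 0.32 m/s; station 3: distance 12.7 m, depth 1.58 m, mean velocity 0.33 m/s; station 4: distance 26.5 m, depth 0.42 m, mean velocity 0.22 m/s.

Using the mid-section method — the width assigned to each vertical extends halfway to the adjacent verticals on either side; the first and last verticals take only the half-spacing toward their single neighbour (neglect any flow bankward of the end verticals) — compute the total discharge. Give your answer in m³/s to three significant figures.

w_1 = (5.9 − 3.4)/2 = 1.25 m; q_1 = 0.19 × 0.34 × 1.25 = 0.08075 m³/s
w_2 = (12.7 − 3.4)/2 = 4.65 m; q_2 = 0.32 × 0.80 × 4.65 = 1.190 m³/s
w_3 = (26.5 − 5.9)/2 = 10.3 m; q_3 = 0.33 × 1.58 × 10.3 = 5.370 m³/s
w_4 = (26.5 − 12.7)/2 = 6.9 m; q_4 = 0.22 × 0.42 × 6.9 = 0.6376 m³/s
Q = Σ qᵢ = 7.279 m³/s

7.28 m³/s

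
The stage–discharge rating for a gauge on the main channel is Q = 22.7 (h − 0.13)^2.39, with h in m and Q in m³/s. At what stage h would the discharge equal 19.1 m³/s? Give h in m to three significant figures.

h − h₀ = (Q/C)^(1/b) = (19.1/22.7)^(1/2.39) = 0.9303 m
h = 0.13 + 0.9303 = 1.060 m

1.06 m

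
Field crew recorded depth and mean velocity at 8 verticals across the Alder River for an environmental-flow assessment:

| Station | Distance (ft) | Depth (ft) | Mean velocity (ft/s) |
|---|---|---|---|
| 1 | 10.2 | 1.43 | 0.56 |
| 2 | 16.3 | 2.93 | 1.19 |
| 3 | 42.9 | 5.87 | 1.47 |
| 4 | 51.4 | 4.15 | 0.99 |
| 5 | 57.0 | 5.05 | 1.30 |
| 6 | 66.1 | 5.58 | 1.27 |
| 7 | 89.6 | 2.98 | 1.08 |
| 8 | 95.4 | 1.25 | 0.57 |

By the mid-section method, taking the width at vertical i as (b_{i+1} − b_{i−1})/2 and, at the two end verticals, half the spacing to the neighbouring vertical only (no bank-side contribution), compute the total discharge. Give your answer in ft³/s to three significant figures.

453 ft³/s

w_1 = (16.3 − 10.2)/2 = 3.05 ft; q_1 = 0.56 × 1.43 × 3.05 = 2.442 ft³/s
w_2 = (42.9 − 10.2)/2 = 16.35 ft; q_2 = 1.19 × 2.93 × 16.35 = 57.01 ft³/s
w_3 = (51.4 − 16.3)/2 = 17.55 ft; q_3 = 1.47 × 5.87 × 17.55 = 151.4 ft³/s
w_4 = (57.0 − 42.9)/2 = 7.05 ft; q_4 = 0.99 × 4.15 × 7.05 = 28.96 ft³/s
w_5 = (66.1 − 51.4)/2 = 7.35 ft; q_5 = 1.30 × 5.05 × 7.35 = 48.25 ft³/s
w_6 = (89.6 − 57.0)/2 = 16.3 ft; q_6 = 1.27 × 5.58 × 16.3 = 115.5 ft³/s
w_7 = (95.4 − 66.1)/2 = 14.65 ft; q_7 = 1.08 × 2.98 × 14.65 = 47.15 ft³/s
w_8 = (95.4 − 89.6)/2 = 2.9 ft; q_8 = 0.57 × 1.25 × 2.9 = 2.066 ft³/s
Q = Σ qᵢ = 452.8 ft³/s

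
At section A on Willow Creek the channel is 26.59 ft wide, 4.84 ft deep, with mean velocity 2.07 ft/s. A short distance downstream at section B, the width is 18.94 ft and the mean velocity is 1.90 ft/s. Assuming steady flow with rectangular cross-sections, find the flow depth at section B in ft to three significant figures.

7.40 ft

Q = A₁V₁ = (26.59×4.84) × 2.07 = 266.4 ft³/s
d₂ = Q/(b₂ V₂) = 266.4/(18.94×1.90) = 7.403 ft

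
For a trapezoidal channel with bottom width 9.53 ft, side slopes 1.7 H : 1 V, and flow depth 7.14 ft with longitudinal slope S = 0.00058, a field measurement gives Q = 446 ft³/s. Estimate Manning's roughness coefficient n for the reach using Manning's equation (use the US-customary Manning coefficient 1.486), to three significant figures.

A = (b + z·y)·y = (9.53 + 1.7×7.14)×7.14 = 154.7 ft²
P = b + 2y√(1+z²) = 9.53 + 2×7.14×√(1+1.7²) = 37.69 ft
R = A/P = 154.7/37.69 = 4.104 ft
n = (1.486/Q)·A·R^(2/3)·S^(1/2) = (1.486/446) × 154.7 × 2.563 × 0.02408 = 0.03182

0.0318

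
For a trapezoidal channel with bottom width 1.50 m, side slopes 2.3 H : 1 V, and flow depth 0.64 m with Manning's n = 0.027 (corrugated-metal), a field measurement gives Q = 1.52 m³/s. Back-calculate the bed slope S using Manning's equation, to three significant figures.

A = (b + z·y)·y = (1.50 + 2.3×0.64)×0.64 = 1.902 m²
P = b + 2y√(1+z²) = 1.50 + 2×0.64×√(1+2.3²) = 4.710 m
R = A/P = 1.902/4.710 = 0.4038 m
S = (Q·n / (1·A·R^(2/3)))² = (1.52×0.027 / (1×1.902×0.5463))² = 0.001560

0.00156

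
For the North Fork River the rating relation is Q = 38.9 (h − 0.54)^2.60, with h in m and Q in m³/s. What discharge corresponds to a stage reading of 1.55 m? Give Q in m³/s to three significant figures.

Q = 38.9 × (1.55 − 0.54)^2.60 = 38.9 × 1.01^2.60 = 39.92 m³/s

39.9 m³/s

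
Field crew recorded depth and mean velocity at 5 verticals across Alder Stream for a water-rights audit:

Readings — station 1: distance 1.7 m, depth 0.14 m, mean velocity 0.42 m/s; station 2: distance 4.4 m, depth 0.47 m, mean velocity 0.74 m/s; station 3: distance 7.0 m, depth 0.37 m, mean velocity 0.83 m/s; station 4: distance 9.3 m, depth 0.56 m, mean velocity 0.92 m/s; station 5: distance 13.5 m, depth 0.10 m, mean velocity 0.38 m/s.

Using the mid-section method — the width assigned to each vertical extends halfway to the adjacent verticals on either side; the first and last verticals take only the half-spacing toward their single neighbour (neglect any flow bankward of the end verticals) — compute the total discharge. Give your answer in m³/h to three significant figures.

12600 m³/h

w_1 = (4.4 − 1.7)/2 = 1.35 m; q_1 = 0.42 × 0.14 × 1.35 = 0.07938 m³/s
w_2 = (7.0 − 1.7)/2 = 2.65 m; q_2 = 0.74 × 0.47 × 2.65 = 0.9217 m³/s
w_3 = (9.3 − 4.4)/2 = 2.45 m; q_3 = 0.83 × 0.37 × 2.45 = 0.7524 m³/s
w_4 = (13.5 − 7.0)/2 = 3.25 m; q_4 = 0.92 × 0.56 × 3.25 = 1.674 m³/s
w_5 = (13.5 − 9.3)/2 = 2.1 m; q_5 = 0.38 × 0.10 × 2.1 = 0.07980 m³/s
Q = Σ qᵢ = 3.508 m³/s
= 3.508 × 3600 = 12630 m³/h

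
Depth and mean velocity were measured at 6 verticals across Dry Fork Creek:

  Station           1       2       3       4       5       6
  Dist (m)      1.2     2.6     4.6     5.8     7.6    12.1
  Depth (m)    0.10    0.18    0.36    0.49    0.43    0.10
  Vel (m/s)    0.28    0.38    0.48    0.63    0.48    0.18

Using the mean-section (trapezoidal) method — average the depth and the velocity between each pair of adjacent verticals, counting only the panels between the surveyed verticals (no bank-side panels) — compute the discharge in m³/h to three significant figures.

Panel 1-2: Δb = 1.4 m, d̄ = (0.10+0.18)/2 = 0.14, v̄ = (0.28+0.38)/2 = 0.33 → q = 1.4×0.14×0.33 = 0.06468 m³/s
Panel 2-3: Δb = 2 m, d̄ = (0.18+0.36)/2 = 0.27, v̄ = (0.38+0.48)/2 = 0.43 → q = 2×0.27×0.43 = 0.2322 m³/s
Panel 3-4: Δb = 1.2 m, d̄ = (0.36+0.49)/2 = 0.425, v̄ = (0.48+0.63)/2 = 0.555 → q = 1.2×0.425×0.555 = 0.2831 m³/s
Panel 4-5: Δb = 1.8 m, d̄ = (0.49+0.43)/2 = 0.46, v̄ = (0.63+0.48)/2 = 0.555 → q = 1.8×0.46×0.555 = 0.4595 m³/s
Panel 5-6: Δb = 4.5 m, d̄ = (0.43+0.10)/2 = 0.265, v̄ = (0.48+0.18)/2 = 0.33 → q = 4.5×0.265×0.33 = 0.3935 m³/s
Q = Σ q = 1.433 m³/s
= 1.433 × 3600 = 5159 m³/h

5160 m³/h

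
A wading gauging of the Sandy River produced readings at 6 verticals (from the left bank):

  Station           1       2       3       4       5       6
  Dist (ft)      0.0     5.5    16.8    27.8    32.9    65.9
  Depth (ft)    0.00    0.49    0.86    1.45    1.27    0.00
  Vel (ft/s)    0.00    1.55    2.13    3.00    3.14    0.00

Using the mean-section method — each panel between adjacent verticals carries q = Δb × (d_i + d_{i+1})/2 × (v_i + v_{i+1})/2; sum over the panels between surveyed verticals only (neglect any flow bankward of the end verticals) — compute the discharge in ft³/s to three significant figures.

Panel 1-2: Δb = 5.5 ft, d̄ = (0.00+0.49)/2 = 0.245, v̄ = (0.00+1.55)/2 = 0.775 → q = 5.5×0.245×0.775 = 1.044 ft³/s
Panel 2-3: Δb = 11.3 ft, d̄ = (0.49+0.86)/2 = 0.675, v̄ = (1.55+2.13)/2 = 1.84 → q = 11.3×0.675×1.84 = 14.03 ft³/s
Panel 3-4: Δb = 11 ft, d̄ = (0.86+1.45)/2 = 1.155, v̄ = (2.13+3.00)/2 = 2.565 → q = 11×1.155×2.565 = 32.59 ft³/s
Panel 4-5: Δb = 5.1 ft, d̄ = (1.45+1.27)/2 = 1.36, v̄ = (3.00+3.14)/2 = 3.07 → q = 5.1×1.36×3.07 = 21.29 ft³/s
Panel 5-6: Δb = 33 ft, d̄ = (1.27+0.00)/2 = 0.635, v̄ = (3.14+0.00)/2 = 1.57 → q = 33×0.635×1.57 = 32.90 ft³/s
Q = Σ q = 101.9 ft³/s

102 ft³/s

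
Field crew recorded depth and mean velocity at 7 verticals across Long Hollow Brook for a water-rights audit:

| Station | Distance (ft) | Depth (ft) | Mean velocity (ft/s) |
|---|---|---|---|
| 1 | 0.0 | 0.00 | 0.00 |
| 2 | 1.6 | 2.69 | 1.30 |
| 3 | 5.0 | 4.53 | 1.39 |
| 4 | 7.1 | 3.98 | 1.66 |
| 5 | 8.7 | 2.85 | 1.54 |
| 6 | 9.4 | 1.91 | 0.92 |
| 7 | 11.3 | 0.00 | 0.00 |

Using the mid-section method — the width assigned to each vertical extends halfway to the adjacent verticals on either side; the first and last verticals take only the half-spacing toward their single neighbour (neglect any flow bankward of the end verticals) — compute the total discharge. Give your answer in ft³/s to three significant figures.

45.6 ft³/s

w_2 = (5.0 − 0.0)/2 = 2.5 ft; q_2 = 1.30 × 2.69 × 2.5 = 8.743 ft³/s
w_3 = (7.1 − 1.6)/2 = 2.75 ft; q_3 = 1.39 × 4.53 × 2.75 = 17.32 ft³/s
w_4 = (8.7 − 5.0)/2 = 1.85 ft; q_4 = 1.66 × 3.98 × 1.85 = 12.22 ft³/s
w_5 = (9.4 − 7.1)/2 = 1.15 ft; q_5 = 1.54 × 2.85 × 1.15 = 5.047 ft³/s
w_6 = (11.3 − 8.7)/2 = 1.3 ft; q_6 = 0.92 × 1.91 × 1.3 = 2.284 ft³/s
Stations 1, 7 contribute zero (depth or velocity is 0).
Q = Σ qᵢ = 45.61 ft³/s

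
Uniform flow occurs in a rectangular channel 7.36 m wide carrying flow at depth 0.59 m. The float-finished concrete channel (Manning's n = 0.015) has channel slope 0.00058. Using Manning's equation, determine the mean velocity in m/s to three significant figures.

A = b·y = 7.36 × 0.59 = 4.342 m²
P = b + 2y = 7.36 + 2×0.59 = 8.540 m
R = A/P = 4.342/8.540 = 0.5085 m
Q = (1/n)·A·R^(2/3)·S^(1/2) = (1/0.015) × 4.342 × 0.5085^(2/3) × 0.00058^(1/2) = 4.442 m³/s
V = Q/A = 4.442/4.342 = 1.023 m/s

1.02 m/s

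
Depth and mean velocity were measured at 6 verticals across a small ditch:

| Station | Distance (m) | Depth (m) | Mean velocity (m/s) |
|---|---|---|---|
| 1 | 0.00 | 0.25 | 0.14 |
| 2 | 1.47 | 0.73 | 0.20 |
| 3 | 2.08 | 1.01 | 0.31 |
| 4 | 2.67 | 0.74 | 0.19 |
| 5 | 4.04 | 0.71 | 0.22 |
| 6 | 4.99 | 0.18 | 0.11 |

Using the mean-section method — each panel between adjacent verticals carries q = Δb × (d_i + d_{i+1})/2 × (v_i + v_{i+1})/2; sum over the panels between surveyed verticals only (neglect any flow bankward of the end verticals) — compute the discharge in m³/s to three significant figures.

Panel 1-2: Δb = 1.47 m, d̄ = (0.25+0.73)/2 = 0.49, v̄ = (0.14+0.20)/2 = 0.17 → q = 1.47×0.49×0.17 = 0.1225 m³/s
Panel 2-3: Δb = 0.61 m, d̄ = (0.73+1.01)/2 = 0.87, v̄ = (0.20+0.31)/2 = 0.255 → q = 0.61×0.87×0.255 = 0.1353 m³/s
Panel 3-4: Δb = 0.59 m, d̄ = (1.01+0.74)/2 = 0.875, v̄ = (0.31+0.19)/2 = 0.25 → q = 0.59×0.875×0.25 = 0.1291 m³/s
Panel 4-5: Δb = 1.37 m, d̄ = (0.74+0.71)/2 = 0.725, v̄ = (0.19+0.22)/2 = 0.205 → q = 1.37×0.725×0.205 = 0.2036 m³/s
Panel 5-6: Δb = 0.95 m, d̄ = (0.71+0.18)/2 = 0.445, v̄ = (0.22+0.11)/2 = 0.165 → q = 0.95×0.445×0.165 = 0.06975 m³/s
Q = Σ q = 0.6602 m³/s

0.660 m³/s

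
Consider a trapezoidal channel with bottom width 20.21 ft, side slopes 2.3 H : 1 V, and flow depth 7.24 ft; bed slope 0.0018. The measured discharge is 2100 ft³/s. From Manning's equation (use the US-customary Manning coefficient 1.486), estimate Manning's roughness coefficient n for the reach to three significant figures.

A = (b + z·y)·y = (20.21 + 2.3×7.24)×7.24 = 266.9 ft²
P = b + 2y√(1+z²) = 20.21 + 2×7.24×√(1+2.3²) = 56.53 ft
R = A/P = 266.9/56.53 = 4.721 ft
n = (1.486/Q)·A·R^(2/3)·S^(1/2) = (1.486/2100) × 266.9 × 2.814 × 0.04243 = 0.02255

0.0225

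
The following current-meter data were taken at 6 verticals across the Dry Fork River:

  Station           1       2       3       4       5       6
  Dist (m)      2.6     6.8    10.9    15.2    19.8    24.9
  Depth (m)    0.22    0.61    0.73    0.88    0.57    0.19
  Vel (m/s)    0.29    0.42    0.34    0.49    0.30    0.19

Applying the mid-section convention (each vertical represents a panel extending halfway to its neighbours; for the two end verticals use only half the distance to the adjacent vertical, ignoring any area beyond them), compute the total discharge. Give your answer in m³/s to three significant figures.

5.08 m³/s

w_1 = (6.8 − 2.6)/2 = 2.1 m; q_1 = 0.29 × 0.22 × 2.1 = 0.1340 m³/s
w_2 = (10.9 − 2.6)/2 = 4.15 m; q_2 = 0.42 × 0.61 × 4.15 = 1.063 m³/s
w_3 = (15.2 − 6.8)/2 = 4.2 m; q_3 = 0.34 × 0.73 × 4.2 = 1.042 m³/s
w_4 = (19.8 − 10.9)/2 = 4.45 m; q_4 = 0.49 × 0.88 × 4.45 = 1.919 m³/s
w_5 = (24.9 − 15.2)/2 = 4.85 m; q_5 = 0.30 × 0.57 × 4.85 = 0.8294 m³/s
w_6 = (24.9 − 19.8)/2 = 2.55 m; q_6 = 0.19 × 0.19 × 2.55 = 0.09206 m³/s
Q = Σ qᵢ = 5.080 m³/s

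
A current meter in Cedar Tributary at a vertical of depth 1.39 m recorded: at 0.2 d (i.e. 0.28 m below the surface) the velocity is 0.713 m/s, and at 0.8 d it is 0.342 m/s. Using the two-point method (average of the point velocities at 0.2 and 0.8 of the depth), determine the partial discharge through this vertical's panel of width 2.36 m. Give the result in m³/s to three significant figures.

1.73 m³/s

v̄ = (0.713 + 0.342) / 2 = 0.5275 m/s
q = v̄ × d × w = 0.5275 × 1.39 × 2.36 = 1.730 m³/s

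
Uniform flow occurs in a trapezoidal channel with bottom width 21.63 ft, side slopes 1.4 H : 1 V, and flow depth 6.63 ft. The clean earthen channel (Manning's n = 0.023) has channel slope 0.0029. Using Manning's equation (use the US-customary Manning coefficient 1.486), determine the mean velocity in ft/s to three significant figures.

A = (b + z·y)·y = (21.63 + 1.4×6.63)×6.63 = 204.9 ft²
P = b + 2y√(1+z²) = 21.63 + 2×6.63×√(1+1.4²) = 44.44 ft
R = A/P = 204.9/44.44 = 4.611 ft
Q = (1.486/n)·A·R^(2/3)·S^(1/2) = (1.486/0.023) × 204.9 × 4.611^(2/3) × 0.0029^(1/2) = 1976 ft³/s
V = Q/A = 1976/204.9 = 9.639 ft/s

9.64 ft/s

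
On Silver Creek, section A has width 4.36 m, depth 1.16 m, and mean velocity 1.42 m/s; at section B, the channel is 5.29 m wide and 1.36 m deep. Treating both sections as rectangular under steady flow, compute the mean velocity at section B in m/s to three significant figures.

0.998 m/s

Q = A₁V₁ = (4.36×1.16) × 1.42 = 7.182 m³/s
A₂ = 5.29 × 1.36 = 7.194 m²
V₂ = Q/A₂ = 7.182/7.194 = 0.9982 m/s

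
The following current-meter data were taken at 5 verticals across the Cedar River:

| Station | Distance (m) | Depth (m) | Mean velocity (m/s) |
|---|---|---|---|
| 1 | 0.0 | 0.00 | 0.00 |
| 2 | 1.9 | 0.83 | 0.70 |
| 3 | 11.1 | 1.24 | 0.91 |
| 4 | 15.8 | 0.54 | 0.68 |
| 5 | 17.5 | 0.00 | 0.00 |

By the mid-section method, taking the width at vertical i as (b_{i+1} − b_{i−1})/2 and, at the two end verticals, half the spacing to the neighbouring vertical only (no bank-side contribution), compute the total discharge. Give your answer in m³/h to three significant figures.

w_2 = (11.1 − 0.0)/2 = 5.55 m; q_2 = 0.70 × 0.83 × 5.55 = 3.225 m³/s
w_3 = (15.8 − 1.9)/2 = 6.95 m; q_3 = 0.91 × 1.24 × 6.95 = 7.842 m³/s
w_4 = (17.5 − 11.1)/2 = 3.2 m; q_4 = 0.68 × 0.54 × 3.2 = 1.175 m³/s
Stations 1, 5 contribute zero (depth or velocity is 0).
Q = Σ qᵢ = 12.24 m³/s
= 12.24 × 3600 = 44070 m³/h

44100 m³/h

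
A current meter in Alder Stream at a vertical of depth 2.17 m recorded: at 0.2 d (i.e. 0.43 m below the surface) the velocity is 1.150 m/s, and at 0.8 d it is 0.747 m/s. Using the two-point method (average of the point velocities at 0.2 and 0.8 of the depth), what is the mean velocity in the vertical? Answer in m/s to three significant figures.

v̄ = (1.150 + 0.747) / 2 = 0.9485 m/s

0.949 m/s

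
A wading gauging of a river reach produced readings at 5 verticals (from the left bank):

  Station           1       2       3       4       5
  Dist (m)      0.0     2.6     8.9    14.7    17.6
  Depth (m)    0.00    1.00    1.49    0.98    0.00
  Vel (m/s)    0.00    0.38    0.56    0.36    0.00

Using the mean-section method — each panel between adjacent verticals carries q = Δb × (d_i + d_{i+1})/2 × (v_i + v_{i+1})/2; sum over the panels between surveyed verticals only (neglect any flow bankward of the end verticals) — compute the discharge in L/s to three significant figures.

7480 L/s

Panel 1-2: Δb = 2.6 m, d̄ = (0.00+1.00)/2 = 0.5, v̄ = (0.00+0.38)/2 = 0.19 → q = 2.6×0.5×0.19 = 0.2470 m³/s
Panel 2-3: Δb = 6.3 m, d̄ = (1.00+1.49)/2 = 1.245, v̄ = (0.38+0.56)/2 = 0.47 → q = 6.3×1.245×0.47 = 3.686 m³/s
Panel 3-4: Δb = 5.8 m, d̄ = (1.49+0.98)/2 = 1.235, v̄ = (0.56+0.36)/2 = 0.46 → q = 5.8×1.235×0.46 = 3.295 m³/s
Panel 4-5: Δb = 2.9 m, d̄ = (0.98+0.00)/2 = 0.49, v̄ = (0.36+0.00)/2 = 0.18 → q = 2.9×0.49×0.18 = 0.2558 m³/s
Q = Σ q = 7.484 m³/s
= 7.484 × 1000 = 7484 L/s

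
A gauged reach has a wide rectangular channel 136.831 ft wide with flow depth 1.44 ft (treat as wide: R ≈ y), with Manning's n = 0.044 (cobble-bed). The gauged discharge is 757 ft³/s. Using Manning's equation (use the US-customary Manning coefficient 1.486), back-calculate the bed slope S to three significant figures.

A = b·y = 136.831 × 1.44 = 197.0 ft²
Wide channel: R ≈ y = 1.44 ft
S = (Q·n / (1.486·A·R^(2/3)))² = (757×0.044 / (1.486×197.0×1.275))² = 0.007958

0.00796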